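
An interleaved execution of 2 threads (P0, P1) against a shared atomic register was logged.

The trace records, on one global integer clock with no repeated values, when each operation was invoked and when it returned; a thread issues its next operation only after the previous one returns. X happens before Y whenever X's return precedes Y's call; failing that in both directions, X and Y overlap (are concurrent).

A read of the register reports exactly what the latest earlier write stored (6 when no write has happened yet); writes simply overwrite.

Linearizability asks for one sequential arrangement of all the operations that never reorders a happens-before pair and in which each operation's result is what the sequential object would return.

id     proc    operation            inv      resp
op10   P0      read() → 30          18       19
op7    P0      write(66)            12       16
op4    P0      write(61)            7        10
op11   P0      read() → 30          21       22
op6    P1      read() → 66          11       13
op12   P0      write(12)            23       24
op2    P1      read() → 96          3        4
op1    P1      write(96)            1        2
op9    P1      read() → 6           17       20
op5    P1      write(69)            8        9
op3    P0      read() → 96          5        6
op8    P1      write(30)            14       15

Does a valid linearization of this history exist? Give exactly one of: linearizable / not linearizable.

already the first 20 events (up to op9's response at time 20) admit no linearization; the first 19 still do
all 12 real-time-respecting orders fail — 10 completed atomic register operations, no legal replay
sample order op1, op2, op3, op4, op5, op6, op7, op8, op9, op10 stalls at step 6 — op6 read() → 66 has no legal effect
sample order op1, op2, op3, op4, op5, op6, op7, op8, op10, op9 stalls at step 6 — op6 read() → 66 has no legal effect

not linearizable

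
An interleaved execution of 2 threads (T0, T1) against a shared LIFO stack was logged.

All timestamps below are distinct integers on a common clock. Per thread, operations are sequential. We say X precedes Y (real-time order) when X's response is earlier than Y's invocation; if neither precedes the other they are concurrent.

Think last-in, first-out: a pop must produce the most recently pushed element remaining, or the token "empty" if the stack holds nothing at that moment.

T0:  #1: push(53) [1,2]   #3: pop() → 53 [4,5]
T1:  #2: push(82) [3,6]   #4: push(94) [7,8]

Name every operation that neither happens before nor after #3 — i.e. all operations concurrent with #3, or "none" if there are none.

#2

overlap test against #3 [4,5]: concurrent iff the interval meets 4..5
#1 [1,2]: before
#2 [3,6]: concurrent
#4 [7,8]: after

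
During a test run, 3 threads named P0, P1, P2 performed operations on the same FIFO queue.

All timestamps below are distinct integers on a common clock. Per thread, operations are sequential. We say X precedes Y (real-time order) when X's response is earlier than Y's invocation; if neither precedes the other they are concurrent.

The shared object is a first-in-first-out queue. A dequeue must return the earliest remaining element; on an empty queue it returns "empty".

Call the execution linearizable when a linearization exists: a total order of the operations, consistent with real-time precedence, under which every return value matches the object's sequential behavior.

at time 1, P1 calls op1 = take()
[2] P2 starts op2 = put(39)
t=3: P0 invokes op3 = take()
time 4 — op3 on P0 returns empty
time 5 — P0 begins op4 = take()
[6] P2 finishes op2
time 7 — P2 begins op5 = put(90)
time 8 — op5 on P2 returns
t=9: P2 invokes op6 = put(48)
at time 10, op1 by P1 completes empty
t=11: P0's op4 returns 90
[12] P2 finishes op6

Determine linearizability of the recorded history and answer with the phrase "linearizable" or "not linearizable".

not linearizable

through event 10 a valid linearization exists; event 11 (op4 responding at time 11) ends that
25 orders of the 5 completed FIFO queue ops respect real time; none is legal
no escape via the 1 pending operation (op6): every completion choice fails
one such order, op1, op2, op3, op4, op5 (pending dropped), breaks at step 3 where op3 take() → empty is illegal
one such order, op1, op2, op3, op5, op4 (pending dropped), breaks at step 3 where op3 take() → empty is illegal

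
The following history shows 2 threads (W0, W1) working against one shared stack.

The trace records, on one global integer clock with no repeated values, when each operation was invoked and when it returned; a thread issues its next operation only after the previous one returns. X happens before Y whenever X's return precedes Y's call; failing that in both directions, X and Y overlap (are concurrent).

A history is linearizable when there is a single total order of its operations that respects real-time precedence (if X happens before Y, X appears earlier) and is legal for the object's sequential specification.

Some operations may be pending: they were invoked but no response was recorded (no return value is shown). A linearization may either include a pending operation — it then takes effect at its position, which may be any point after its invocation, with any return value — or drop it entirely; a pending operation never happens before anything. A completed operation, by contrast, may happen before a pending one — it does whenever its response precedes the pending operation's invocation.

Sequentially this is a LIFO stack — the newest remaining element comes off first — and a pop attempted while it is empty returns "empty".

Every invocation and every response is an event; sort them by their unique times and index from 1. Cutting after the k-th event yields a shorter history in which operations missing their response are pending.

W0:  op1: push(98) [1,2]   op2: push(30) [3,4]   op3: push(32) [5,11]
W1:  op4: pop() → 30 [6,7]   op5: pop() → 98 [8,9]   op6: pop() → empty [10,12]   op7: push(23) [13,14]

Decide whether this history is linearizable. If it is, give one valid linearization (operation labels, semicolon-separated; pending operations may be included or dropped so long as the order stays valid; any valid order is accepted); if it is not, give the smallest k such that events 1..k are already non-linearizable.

linearizable — witness: op1; op2; op4; op5; op6; op3; op7

step 1: op1 push(98) — stack <98>
step 2: op2 push(30) — stack <98,30>
step 3: op4 pop() → 30 — stack <98>
step 4: op5 pop() → 98 — stack <>
step 5: op6 pop() → empty — stack <>
step 6: op3 push(32) — stack <32>
step 7: op7 push(23) — stack <32,23>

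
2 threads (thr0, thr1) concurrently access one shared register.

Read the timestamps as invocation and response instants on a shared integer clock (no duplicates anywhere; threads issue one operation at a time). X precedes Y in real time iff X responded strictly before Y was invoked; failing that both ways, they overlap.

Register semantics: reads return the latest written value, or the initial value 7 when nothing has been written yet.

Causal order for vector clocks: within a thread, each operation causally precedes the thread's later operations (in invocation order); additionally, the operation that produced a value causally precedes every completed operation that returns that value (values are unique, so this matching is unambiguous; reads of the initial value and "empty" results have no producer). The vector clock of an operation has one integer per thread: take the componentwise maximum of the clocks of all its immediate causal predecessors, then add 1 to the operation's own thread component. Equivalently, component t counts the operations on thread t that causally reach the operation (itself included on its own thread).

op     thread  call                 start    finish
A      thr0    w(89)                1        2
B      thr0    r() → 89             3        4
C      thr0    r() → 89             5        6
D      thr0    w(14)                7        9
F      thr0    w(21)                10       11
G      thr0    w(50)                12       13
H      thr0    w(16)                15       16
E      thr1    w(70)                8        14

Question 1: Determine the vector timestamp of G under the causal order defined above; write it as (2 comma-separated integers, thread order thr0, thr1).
Answer: (6, 0)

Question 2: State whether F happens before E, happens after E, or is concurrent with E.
Answer: concurrent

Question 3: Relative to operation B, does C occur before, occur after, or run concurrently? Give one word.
Answer: after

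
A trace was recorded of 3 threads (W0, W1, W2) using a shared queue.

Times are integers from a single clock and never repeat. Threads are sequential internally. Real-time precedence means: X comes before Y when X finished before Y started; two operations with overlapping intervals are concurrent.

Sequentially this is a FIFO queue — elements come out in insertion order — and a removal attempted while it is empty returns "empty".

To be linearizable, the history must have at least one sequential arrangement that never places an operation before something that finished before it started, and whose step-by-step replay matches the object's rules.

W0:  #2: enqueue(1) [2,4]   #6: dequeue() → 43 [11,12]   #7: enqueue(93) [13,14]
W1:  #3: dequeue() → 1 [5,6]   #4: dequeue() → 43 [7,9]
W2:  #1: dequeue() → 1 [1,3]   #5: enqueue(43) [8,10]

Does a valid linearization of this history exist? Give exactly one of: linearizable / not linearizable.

events 1..5 are fine; event 6 — the response of #3 at time 6 — makes the prefix non-linearizable
no legal order exists: 2 real-time-consistent candidates over 3 completed queue operations, all rejected
for example #1, #2, #3 fails at step 1: #1 dequeue() → 1 is not legal there
for example #2, #1, #3 fails at step 3: #3 dequeue() → 1 is not legal there

not linearizable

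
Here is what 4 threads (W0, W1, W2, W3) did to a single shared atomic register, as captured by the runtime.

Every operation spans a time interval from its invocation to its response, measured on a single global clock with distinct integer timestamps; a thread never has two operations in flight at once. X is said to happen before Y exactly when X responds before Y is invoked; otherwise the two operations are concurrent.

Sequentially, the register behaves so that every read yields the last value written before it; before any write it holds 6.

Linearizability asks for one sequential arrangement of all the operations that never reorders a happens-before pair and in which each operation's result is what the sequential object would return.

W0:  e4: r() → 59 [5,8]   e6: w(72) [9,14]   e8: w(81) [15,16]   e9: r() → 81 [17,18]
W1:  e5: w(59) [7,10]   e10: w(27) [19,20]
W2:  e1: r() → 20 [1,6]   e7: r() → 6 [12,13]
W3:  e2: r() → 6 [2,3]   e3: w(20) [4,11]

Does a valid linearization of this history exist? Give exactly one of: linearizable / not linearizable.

not linearizable

prefix check: 1..12 passes, 1..13 fails once e7's time-13 response joins
all 18 real-time-respecting orders fail — 6 completed atomic register operations, no legal replay
include/drop combinations of the 1 pending operation (e6) were all tried; none helps
e.g. e1, e2, e3, e4, e5, e7 (pending dropped): illegal at step 1, since e1 r() → 20 cannot apply there
e.g. e1, e2, e3, e5, e4, e7 (pending dropped): illegal at step 1, since e1 r() → 20 cannot apply there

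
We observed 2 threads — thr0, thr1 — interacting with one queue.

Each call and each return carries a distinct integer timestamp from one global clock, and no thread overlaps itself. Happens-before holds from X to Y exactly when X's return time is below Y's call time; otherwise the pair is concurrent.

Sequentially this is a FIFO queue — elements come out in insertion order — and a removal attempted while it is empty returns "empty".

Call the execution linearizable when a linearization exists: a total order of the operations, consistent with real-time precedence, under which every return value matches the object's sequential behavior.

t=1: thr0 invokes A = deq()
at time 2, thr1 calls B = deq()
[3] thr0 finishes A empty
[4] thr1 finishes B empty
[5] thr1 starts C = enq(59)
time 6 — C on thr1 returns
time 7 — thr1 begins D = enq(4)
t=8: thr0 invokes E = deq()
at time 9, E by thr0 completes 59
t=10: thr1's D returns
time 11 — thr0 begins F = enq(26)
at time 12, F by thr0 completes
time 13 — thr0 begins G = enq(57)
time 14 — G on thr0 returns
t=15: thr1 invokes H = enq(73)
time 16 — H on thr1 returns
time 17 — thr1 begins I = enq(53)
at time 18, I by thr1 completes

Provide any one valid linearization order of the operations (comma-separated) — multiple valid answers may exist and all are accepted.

step 1: A deq() → empty — queue <>
step 2: B deq() → empty — queue <>
step 3: C enq(59) — queue <59>
step 4: D enq(4) — queue <59,4>
step 5: E deq() → 59 — queue <4>
step 6: F enq(26) — queue <4,26>
step 7: G enq(57) — queue <4,26,57>
step 8: H enq(73) — queue <4,26,57,73>
step 9: I enq(53) — queue <4,26,57,73,53>

A, B, C, D, E, F, G, H, I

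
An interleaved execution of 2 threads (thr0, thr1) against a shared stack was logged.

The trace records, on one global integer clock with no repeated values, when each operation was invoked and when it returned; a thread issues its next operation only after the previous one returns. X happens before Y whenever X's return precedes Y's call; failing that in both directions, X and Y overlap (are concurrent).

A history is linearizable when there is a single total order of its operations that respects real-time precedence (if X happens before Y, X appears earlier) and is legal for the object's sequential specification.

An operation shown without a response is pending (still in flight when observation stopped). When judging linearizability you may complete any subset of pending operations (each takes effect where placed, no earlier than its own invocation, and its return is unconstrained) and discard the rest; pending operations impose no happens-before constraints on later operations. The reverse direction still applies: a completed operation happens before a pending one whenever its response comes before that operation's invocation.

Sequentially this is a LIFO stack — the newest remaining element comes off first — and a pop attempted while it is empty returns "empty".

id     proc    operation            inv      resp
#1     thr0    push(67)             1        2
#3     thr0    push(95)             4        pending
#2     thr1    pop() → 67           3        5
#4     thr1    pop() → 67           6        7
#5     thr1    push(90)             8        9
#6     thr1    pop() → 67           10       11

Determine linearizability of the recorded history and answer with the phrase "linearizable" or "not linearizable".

not linearizable

the violation lands at event 7, #4's response at time 7: events 1..6 linearize, events 1..7 do not
one real-time candidate order over the 3 completed operations — the stack replay rejects it
every completion of the 1 pending operation (#3) was checked; none linearizes
one such order, #1, #2, #4 (pending dropped), breaks at step 3 where #4 pop() → 67 is illegal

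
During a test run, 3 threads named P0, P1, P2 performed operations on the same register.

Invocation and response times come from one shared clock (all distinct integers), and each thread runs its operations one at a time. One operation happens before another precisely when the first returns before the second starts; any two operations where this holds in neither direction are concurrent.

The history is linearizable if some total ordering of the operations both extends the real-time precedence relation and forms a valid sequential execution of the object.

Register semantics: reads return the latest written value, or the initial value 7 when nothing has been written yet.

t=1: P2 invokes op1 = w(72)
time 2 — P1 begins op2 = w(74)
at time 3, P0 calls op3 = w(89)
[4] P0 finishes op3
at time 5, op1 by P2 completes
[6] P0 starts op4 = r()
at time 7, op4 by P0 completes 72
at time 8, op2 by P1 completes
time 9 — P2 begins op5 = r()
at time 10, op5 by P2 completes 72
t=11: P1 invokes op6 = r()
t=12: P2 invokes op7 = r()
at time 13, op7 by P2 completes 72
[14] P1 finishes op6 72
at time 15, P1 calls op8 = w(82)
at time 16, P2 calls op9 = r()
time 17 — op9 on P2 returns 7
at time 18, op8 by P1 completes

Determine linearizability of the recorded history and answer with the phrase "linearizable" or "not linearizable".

already the first 17 events (up to op9's response at time 17) admit no linearization; the first 16 still do
8 completed operations, 16 real-time-consistent orders — every register replay fails
including or dropping the 1 pending operation (op8) in any combination fails
take op1, op2, op3, op4, op5, op6, op7, op9 (pending dropped): step 4 already fails, because op4 r() → 72 cannot occur there
take op1, op2, op3, op4, op5, op7, op6, op9 (pending dropped): step 4 already fails, because op4 r() → 72 cannot occur there

not linearizable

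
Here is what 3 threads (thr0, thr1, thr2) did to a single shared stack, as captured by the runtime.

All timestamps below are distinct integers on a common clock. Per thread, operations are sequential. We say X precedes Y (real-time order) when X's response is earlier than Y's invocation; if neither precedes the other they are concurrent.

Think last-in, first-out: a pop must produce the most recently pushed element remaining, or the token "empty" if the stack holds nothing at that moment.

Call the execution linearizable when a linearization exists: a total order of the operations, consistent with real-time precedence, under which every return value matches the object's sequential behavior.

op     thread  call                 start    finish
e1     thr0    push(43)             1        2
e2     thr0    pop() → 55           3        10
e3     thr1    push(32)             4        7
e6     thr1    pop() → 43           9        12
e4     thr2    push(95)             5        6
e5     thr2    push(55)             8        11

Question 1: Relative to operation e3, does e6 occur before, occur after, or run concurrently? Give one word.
e6 spans [9,12], e3 spans [4,7]
resp(e3)=7 < inv(e6)=9

after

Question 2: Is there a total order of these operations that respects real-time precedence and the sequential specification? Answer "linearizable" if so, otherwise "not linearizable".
cut after 11 events: linearizable; cut after 12 events (e6 responds, time 12): not linearizable
real-time-consistent orders of the 6 completed operations: 20 — all fail the stack replay
one such order, e1, e2, e3, e4, e5, e6, breaks at step 2 where e2 pop() → 55 is illegal
one such order, e1, e2, e3, e4, e6, e5, breaks at step 2 where e2 pop() → 55 is illegal

not linearizable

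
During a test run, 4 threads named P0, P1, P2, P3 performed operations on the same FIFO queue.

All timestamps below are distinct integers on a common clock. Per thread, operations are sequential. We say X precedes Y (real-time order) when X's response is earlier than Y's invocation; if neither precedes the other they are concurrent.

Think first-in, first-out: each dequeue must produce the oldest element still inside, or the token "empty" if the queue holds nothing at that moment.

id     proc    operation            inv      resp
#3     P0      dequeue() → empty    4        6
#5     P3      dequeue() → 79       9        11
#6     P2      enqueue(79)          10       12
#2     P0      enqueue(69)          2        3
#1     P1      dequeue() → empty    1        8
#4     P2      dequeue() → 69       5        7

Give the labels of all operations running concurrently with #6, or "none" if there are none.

#5

#6 spans [10,12]; an op avoiding the whole window 10..12 is ordered, any other is concurrent
#1 [1,8]: before
#2 [2,3]: before
#3 [4,6]: before
#4 [5,7]: before
#5 [9,11]: concurrent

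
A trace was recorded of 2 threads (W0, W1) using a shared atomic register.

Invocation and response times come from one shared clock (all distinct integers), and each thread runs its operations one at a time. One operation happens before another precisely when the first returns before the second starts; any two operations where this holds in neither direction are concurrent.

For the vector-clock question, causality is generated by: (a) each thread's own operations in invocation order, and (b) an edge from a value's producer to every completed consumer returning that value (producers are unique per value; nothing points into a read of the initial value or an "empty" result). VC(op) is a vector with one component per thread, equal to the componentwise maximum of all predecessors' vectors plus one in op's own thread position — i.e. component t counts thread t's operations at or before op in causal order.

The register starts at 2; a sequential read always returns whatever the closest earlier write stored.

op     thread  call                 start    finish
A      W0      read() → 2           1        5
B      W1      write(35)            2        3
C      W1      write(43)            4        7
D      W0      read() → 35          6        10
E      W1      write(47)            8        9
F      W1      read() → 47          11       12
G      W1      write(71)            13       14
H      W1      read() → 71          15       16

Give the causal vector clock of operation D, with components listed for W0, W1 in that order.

(2, 1)

B (invocation 2): nothing precedes it; W1's component alone gives (0, 1)
A (invocation 1): nothing precedes it; W0's component alone gives (1, 0)
C, invoked 4, takes VC(B)=(0, 1) under max, adds 1 for W1 → (0, 2)
E, invoked 8, takes VC(C)=(0, 2) under max, adds 1 for W1 → (0, 3)
D, invoked 6, takes VC(A)=(1, 0), VC(B)=(0, 1) under max, adds 1 for W0 → (2, 1)
F, invoked 11, takes VC(E)=(0, 3) under max, adds 1 for W1 → (0, 4)
G, invoked 13, takes VC(F)=(0, 4) under max, adds 1 for W1 → (0, 5)
H, invoked 15, takes VC(G)=(0, 5) under max, adds 1 for W1 → (0, 6)
target: VC(D) = (2, 1)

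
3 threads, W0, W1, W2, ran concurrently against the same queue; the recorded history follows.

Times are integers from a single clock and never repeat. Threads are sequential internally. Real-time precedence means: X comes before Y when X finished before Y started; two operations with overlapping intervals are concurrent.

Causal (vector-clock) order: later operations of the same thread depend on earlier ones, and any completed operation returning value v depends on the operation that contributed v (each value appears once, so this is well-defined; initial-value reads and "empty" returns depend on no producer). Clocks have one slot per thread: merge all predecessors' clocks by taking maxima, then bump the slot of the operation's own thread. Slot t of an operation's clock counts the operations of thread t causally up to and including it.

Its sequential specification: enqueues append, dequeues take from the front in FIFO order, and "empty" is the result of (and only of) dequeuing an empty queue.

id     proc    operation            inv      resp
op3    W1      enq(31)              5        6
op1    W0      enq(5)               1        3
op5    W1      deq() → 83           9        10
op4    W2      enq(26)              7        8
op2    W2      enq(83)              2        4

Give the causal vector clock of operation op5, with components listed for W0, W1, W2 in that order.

VC(op2, invoked at 2): no causal predecessors; +1 on W2 → (0, 0, 1)
VC(op3, invoked at 5): no causal predecessors; +1 on W1 → (0, 1, 0)
VC(op1, invoked at 1): no causal predecessors; +1 on W0 → (1, 0, 0)
op4 (invocation 7): componentwise max over VC(op2)=(0, 0, 1), +1 at W2, giving (0, 0, 2)
op5 (invocation 9): componentwise max over VC(op2)=(0, 0, 1), VC(op3)=(0, 1, 0), +1 at W1, giving (0, 2, 1)
target: VC(op5) = (0, 2, 1)

(0, 2, 1)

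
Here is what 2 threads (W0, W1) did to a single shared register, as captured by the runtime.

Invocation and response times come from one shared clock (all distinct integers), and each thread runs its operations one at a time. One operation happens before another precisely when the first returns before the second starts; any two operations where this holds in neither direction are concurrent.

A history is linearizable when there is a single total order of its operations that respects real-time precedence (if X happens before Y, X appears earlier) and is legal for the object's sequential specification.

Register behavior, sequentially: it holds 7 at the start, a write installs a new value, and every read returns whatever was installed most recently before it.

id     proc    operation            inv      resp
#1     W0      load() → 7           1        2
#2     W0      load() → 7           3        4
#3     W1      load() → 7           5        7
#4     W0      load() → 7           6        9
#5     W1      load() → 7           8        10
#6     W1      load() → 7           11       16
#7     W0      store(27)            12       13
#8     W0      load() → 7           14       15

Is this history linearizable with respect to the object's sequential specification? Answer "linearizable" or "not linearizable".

already the first 15 events (up to #8's response at time 15) admit no linearization; the first 14 still do
every one of the 3 real-time-consistent orders over 7 completed register ops fails the sequential spec
including or dropping the 1 pending operation (#6) in any combination fails
e.g. #1, #2, #3, #4, #5, #7, #8 (pending dropped): illegal at step 7, since #8 load() → 7 cannot apply there
e.g. #1, #2, #3, #5, #4, #7, #8 (pending dropped): illegal at step 7, since #8 load() → 7 cannot apply there

not linearizable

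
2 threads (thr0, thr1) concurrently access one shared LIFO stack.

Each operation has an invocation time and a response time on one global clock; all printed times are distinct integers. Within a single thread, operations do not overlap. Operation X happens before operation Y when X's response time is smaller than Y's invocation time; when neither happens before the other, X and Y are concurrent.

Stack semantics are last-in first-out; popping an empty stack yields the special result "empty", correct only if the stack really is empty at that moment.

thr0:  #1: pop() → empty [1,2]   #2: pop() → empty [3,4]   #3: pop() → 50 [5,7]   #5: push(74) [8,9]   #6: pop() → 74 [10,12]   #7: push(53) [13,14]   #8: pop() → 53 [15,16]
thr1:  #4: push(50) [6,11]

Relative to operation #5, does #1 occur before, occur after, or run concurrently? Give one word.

#1 spans [1,2], #5 spans [8,9]
resp(#1)=2 < inv(#5)=8

before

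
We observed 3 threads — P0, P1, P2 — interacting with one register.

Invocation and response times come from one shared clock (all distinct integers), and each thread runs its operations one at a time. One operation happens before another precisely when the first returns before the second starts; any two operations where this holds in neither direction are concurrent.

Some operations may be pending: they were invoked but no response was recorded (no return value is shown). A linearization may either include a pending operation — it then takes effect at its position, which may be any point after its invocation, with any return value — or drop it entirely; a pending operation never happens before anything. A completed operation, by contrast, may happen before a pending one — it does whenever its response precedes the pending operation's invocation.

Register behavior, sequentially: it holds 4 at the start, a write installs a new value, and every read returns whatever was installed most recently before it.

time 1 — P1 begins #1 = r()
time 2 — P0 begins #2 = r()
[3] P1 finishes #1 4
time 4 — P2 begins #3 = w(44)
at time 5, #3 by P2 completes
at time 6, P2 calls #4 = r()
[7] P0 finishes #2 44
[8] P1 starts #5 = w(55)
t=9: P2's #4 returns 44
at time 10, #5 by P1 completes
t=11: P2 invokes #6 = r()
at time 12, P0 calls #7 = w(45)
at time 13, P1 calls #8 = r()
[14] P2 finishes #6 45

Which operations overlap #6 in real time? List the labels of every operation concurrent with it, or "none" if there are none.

#7, #8

#6 runs from 11 to 14; window-overlapping ops are concurrent
#1 [1,3]: before
#2 [2,7]: before
#3 [4,5]: before
#4 [6,9]: before
#5 [8,10]: before
#7 [12,…): concurrent
#8 [13,…): concurrent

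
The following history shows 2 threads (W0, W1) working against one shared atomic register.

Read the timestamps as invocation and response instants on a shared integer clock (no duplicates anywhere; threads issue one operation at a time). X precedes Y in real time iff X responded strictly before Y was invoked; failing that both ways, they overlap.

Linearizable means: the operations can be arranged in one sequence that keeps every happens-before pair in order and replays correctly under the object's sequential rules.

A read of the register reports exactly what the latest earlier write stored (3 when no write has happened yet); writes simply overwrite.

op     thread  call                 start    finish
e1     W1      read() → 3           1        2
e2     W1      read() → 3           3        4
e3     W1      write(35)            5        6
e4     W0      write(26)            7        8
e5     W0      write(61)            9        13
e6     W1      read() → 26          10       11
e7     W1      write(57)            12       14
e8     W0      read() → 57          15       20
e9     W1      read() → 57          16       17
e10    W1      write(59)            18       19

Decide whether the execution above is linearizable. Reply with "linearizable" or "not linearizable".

one valid linearization: e1, e2, e3, e4, e6, e5, e7, e8, e9, e10
after step 1 (e1 read() → 3): value 3
after step 2 (e2 read() → 3): value 3
after step 3 (e3 write(35)): value 35
after step 4 (e4 write(26)): value 26
after step 5 (e6 read() → 26): value 26
after step 6 (e5 write(61)): value 61
after step 7 (e7 write(57)): value 57
after step 8 (e8 read() → 57): value 57
after step 9 (e9 read() → 57): value 57
after step 10 (e10 write(59)): value 59

linearizable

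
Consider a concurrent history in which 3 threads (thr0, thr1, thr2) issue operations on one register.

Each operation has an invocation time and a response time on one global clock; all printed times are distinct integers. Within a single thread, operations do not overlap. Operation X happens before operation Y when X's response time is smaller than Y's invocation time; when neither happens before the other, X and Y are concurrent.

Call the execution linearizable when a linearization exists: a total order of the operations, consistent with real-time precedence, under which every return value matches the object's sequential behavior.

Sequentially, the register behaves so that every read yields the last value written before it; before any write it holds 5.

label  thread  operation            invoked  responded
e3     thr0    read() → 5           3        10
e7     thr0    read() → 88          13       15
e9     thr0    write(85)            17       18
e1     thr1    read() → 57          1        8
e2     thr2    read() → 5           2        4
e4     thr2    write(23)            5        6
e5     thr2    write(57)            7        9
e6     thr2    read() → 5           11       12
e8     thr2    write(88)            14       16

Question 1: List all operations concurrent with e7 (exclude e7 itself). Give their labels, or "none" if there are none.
Answer: e8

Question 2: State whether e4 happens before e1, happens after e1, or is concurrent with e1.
Answer: concurrent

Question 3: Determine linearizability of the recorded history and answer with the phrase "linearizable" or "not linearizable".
not linearizable

the violation lands at event 12, e6's response at time 12: events 1..11 linearize, events 1..12 do not
20 orders of the 6 completed register ops respect real time; none is legal
take e1, e2, e3, e4, e5, e6: step 1 already fails, because e1 read() → 57 cannot occur there
take e1, e2, e4, e3, e5, e6: step 1 already fails, because e1 read() → 57 cannot occur there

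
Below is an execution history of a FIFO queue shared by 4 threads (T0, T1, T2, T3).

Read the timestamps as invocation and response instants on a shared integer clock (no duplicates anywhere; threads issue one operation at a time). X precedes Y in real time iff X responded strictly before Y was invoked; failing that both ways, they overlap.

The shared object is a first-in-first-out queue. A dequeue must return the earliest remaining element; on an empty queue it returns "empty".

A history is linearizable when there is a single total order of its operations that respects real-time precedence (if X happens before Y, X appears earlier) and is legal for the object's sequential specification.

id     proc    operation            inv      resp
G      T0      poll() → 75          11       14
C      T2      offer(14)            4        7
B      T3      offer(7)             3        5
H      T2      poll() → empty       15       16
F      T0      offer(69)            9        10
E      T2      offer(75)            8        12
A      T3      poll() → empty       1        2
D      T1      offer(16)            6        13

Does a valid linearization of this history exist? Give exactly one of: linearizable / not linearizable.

not linearizable

already the first 14 events (up to G's response at time 14) admit no linearization; the first 13 still do
27 orders of the 7 completed FIFO queue ops respect real time; none is legal
take A, B, C, D, E, F, G: step 7 already fails, because G poll() → 75 cannot occur there
take A, B, C, D, F, E, G: step 7 already fails, because G poll() → 75 cannot occur there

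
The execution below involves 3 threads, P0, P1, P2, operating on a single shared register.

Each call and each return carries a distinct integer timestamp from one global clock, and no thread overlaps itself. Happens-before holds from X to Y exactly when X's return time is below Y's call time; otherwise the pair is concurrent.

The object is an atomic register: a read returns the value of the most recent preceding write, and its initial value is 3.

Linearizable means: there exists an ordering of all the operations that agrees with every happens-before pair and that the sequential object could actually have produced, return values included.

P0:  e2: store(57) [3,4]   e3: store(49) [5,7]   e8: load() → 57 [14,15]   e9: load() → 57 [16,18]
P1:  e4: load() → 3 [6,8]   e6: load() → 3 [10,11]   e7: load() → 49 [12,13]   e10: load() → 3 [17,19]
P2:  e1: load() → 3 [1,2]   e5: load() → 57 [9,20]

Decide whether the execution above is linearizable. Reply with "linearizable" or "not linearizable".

events 1..7 are fine; event 8 — the response of e4 at time 8 — makes the prefix non-linearizable
4 completed operations, 2 real-time-consistent orders — every register replay fails
for example e1, e2, e3, e4 fails at step 4: e4 load() → 3 is not legal there
for example e1, e2, e4, e3 fails at step 3: e4 load() → 3 is not legal there

not linearizable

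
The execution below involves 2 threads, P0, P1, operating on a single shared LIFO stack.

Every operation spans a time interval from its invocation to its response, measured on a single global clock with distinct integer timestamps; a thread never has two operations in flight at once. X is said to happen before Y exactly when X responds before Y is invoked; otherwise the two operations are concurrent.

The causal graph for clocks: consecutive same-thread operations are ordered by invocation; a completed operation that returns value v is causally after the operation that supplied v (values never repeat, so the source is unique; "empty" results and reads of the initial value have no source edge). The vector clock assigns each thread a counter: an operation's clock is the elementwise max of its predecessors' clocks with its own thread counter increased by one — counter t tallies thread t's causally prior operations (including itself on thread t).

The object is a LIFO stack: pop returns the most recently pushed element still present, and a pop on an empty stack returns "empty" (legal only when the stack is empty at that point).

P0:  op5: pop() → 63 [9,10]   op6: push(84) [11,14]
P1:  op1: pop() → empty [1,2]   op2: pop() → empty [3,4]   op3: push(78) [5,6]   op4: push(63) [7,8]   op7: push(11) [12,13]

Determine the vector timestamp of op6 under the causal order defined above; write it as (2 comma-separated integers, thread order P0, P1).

(2, 4)

VC(op1, invoked at 1): no causal predecessors; +1 on P1 → (0, 1)
op2 (invocation 3): componentwise max over VC(op1)=(0, 1), +1 at P1, giving (0, 2)
op3 (invocation 5): componentwise max over VC(op2)=(0, 2), +1 at P1, giving (0, 3)
op4 (invocation 7): componentwise max over VC(op3)=(0, 3), +1 at P1, giving (0, 4)
op7 (invocation 12): componentwise max over VC(op4)=(0, 4), +1 at P1, giving (0, 5)
op5 (invocation 9): componentwise max over VC(op4)=(0, 4), +1 at P0, giving (1, 4)
op6 (invocation 11): componentwise max over VC(op5)=(1, 4), +1 at P0, giving (2, 4)
target: VC(op6) = (2, 4)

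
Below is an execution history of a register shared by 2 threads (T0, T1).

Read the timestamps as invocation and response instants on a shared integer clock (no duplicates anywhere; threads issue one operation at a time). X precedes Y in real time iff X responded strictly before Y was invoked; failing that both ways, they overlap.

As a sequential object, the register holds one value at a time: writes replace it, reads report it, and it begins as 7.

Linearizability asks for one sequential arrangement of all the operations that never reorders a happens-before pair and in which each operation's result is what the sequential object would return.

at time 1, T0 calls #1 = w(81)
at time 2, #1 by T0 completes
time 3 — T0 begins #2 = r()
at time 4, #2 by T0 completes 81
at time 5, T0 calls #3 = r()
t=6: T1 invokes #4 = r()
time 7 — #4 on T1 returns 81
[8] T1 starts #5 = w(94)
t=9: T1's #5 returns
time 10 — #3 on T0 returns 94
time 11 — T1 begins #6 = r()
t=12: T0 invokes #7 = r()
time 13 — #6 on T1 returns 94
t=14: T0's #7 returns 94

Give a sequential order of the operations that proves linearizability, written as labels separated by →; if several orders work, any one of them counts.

#1 → #2 → #4 → #5 → #3 → #6 → #7

1. #1 w(81), leaving value 81
2. #2 r() → 81, leaving value 81
3. #4 r() → 81, leaving value 81
4. #5 w(94), leaving value 94
5. #3 r() → 94, leaving value 94
6. #6 r() → 94, leaving value 94
7. #7 r() → 94, leaving value 94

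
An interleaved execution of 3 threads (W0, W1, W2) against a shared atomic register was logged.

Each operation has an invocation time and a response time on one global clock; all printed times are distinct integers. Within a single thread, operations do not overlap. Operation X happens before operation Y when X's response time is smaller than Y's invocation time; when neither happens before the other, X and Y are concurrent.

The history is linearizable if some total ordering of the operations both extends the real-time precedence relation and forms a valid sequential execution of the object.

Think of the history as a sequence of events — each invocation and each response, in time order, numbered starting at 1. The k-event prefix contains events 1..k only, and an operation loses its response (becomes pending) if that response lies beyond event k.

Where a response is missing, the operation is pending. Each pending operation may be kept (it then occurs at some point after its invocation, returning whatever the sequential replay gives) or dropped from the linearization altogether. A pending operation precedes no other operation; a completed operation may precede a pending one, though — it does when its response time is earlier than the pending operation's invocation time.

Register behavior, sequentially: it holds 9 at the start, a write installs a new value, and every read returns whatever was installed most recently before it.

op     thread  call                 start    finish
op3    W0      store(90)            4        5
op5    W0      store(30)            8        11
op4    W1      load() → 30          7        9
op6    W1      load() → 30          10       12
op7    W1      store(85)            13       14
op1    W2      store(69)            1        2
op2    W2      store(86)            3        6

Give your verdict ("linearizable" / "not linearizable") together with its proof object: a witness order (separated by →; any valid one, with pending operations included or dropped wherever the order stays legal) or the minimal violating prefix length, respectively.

linearizable — witness: op1 → op2 → op3 → op5 → op4 → op6 → op7

after step 1 (op1 store(69)): value 69
after step 2 (op2 store(86)): value 86
after step 3 (op3 store(90)): value 90
after step 4 (op5 store(30)): value 30
after step 5 (op4 load() → 30): value 30
after step 6 (op6 load() → 30): value 30
after step 7 (op7 store(85)): value 85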